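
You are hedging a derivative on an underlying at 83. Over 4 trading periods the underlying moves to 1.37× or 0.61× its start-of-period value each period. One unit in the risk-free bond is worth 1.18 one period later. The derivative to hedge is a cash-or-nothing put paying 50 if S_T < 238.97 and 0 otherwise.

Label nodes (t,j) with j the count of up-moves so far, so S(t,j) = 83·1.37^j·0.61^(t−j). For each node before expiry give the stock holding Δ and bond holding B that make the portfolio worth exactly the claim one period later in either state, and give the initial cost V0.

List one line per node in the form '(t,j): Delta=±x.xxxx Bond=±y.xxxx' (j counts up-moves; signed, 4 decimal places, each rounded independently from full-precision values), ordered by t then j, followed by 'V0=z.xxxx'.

(0,0): Delta=-0.2035 Bond=34.5220
(1,0): Delta=0.0000 Bond=30.4315
(1,1): Delta=-0.2337 Bond=44.1708
(2,0): Delta=0.0000 Bond=35.9092
(2,1): Delta=0.0000 Bond=35.9092
(2,2): Delta=-0.2684 Bond=57.5256
(3,0): Delta=0.0000 Bond=42.3729
(3,1): Delta=0.0000 Bond=42.3729
(3,2): Delta=0.0000 Bond=42.3729
(3,3): Delta=-0.3083 Bond=76.3827
V0=17.6295

The replicating-portfolio and risk-neutral prices coincide; use p* = (1.18−0.61)/(1.37−0.61) = 0.7500 for the latter.
Terminal values V(4,·): V(4,0)=50.0000, V(4,1)=50.0000, V(4,2)=50.0000, V(4,3)=50.0000, V(4,4)=0.0000
  t=3,j=0: stock 18.8394 → up 25.8100 (V=50.0000), down 11.4920 (V=50.0000). Price 42.3729; hedge Δ=0.0000, bond B=42.3729.
  t=3,j=1: stock 42.3115 → up 57.9667 (V=50.0000), down 25.8100 (V=50.0000). Price 42.3729; hedge Δ=0.0000, bond B=42.3729.
  t=3,j=2: stock 95.0274 → up 130.1876 (V=50.0000), down 57.9667 (V=50.0000). Price 42.3729; hedge Δ=0.0000, bond B=42.3729.
  t=3,j=3: stock 213.4223 → up 292.3885 (V=0.0000), down 130.1876 (V=50.0000). Price 10.5932; hedge Δ=-0.3083, bond B=76.3827.
  t=2,j=0: stock 30.8843 → up 42.3115 (V=42.3729), down 18.8394 (V=42.3729). Price 35.9092; hedge Δ=0.0000, bond B=35.9092.
  t=2,j=1: stock 69.3631 → up 95.0274 (V=42.3729), down 42.3115 (V=42.3729). Price 35.9092; hedge Δ=0.0000, bond B=35.9092.
  t=2,j=2: stock 155.7827 → up 213.4223 (V=10.5932), down 95.0274 (V=42.3729). Price 15.7103; hedge Δ=-0.2684, bond B=57.5256.
  t=1,j=0: stock 50.6300 → up 69.3631 (V=35.9092), down 30.8843 (V=35.9092). Price 30.4315; hedge Δ=0.0000, bond B=30.4315.
  t=1,j=1: stock 113.7100 → up 155.7827 (V=15.7103), down 69.3631 (V=35.9092). Price 17.5932; hedge Δ=-0.2337, bond B=44.1708.
  t=0,j=0: stock 83.0000 → up 113.7100 (V=17.5932), down 50.6300 (V=30.4315). Price 17.6295; hedge Δ=-0.2035, bond B=34.5220.
Self-financing check: at every node Δ·S+B equals the discounted successor values.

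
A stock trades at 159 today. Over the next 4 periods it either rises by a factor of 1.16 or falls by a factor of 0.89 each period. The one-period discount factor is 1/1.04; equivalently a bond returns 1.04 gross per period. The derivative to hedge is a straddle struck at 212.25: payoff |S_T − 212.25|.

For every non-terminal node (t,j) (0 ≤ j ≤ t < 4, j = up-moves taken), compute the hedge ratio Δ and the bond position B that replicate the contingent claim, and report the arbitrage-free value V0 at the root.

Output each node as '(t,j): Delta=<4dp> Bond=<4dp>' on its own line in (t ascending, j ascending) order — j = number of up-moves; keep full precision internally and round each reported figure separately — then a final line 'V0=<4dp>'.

No-arbitrage ⇒ martingale measure with p* = (R−d)/(u−d) = 0.5556.
Terminal payoffs: V(4,0)=112.4898, V(4,1)=82.2255, V(4,2)=42.7799, V(4,3)=8.6324, V(4,4)=75.6417
(3,0): S=112.0901. Δ = (V_up−V_dn)/(S_up−S_dn) = (82.2255−112.4898)/(130.0245−99.7602) = -1.0000. V = [p*·82.2255 + (1−p*)·112.4898]/1.04 = 91.9965. B = V − Δ·S = 204.0865.
(3,1): S=146.0949. Δ = (V_up−V_dn)/(S_up−S_dn) = (42.7799−82.2255)/(169.4701−130.0245) = -1.0000. V = [p*·42.7799 + (1−p*)·82.2255]/1.04 = 57.9916. B = V − Δ·S = 204.0865.
(3,2): S=190.4159. Δ = (V_up−V_dn)/(S_up−S_dn) = (8.6324−42.7799)/(220.8824−169.4701) = -0.6642. V = [p*·8.6324 + (1−p*)·42.7799]/1.04 = 22.8933. B = V − Δ·S = 149.3655.
(3,3): S=248.1825. Δ = (V_up−V_dn)/(S_up−S_dn) = (75.6417−8.6324)/(287.8917−220.8824) = 1.0000. V = [p*·75.6417 + (1−p*)·8.6324]/1.04 = 44.0959. B = V − Δ·S = -204.0865.
(2,0): S=125.9439. Δ = (V_up−V_dn)/(S_up−S_dn) = (57.9916−91.9965)/(146.0949−112.0901) = -1.0000. V = [p*·57.9916 + (1−p*)·91.9965]/1.04 = 70.2932. B = V − Δ·S = 196.2371.
(2,1): S=164.1516. Δ = (V_up−V_dn)/(S_up−S_dn) = (22.8933−57.9916)/(190.4159−146.0949) = -0.7919. V = [p*·22.8933 + (1−p*)·57.9916]/1.04 = 37.0121. B = V − Δ·S = 167.0057.
(2,2): S=213.9504. Δ = (V_up−V_dn)/(S_up−S_dn) = (44.0959−22.8933)/(248.1825−190.4159) = 0.3670. V = [p*·44.0959 + (1−p*)·22.8933]/1.04 = 33.3390. B = V − Δ·S = -45.1892.
(1,0): S=141.5100. Δ = (V_up−V_dn)/(S_up−S_dn) = (37.0121−70.2932)/(164.1516−125.9439) = -0.8711. V = [p*·37.0121 + (1−p*)·70.2932]/1.04 = 49.8112. B = V − Δ·S = 173.0745.
(1,1): S=184.4400. Δ = (V_up−V_dn)/(S_up−S_dn) = (33.3390−37.0121)/(213.9504−164.1516) = -0.0738. V = [p*·33.3390 + (1−p*)·37.0121]/1.04 = 33.6264. B = V − Δ·S = 47.2305.
(0,0): S=159.0000. Δ = (V_up−V_dn)/(S_up−S_dn) = (33.6264−49.8112)/(184.4400−141.5100) = -0.3770. V = [p*·33.6264 + (1−p*)·49.8112]/1.04 = 39.2497. B = V − Δ·S = 99.1934.
Check: Δ(0,0)·S0 + B(0,0) = 39.2497 = V0.

(0,0): Delta=-0.3770 Bond=99.1934
(1,0): Delta=-0.8711 Bond=173.0745
(1,1): Delta=-0.0738 Bond=47.2305
(2,0): Delta=-1.0000 Bond=196.2371
(2,1): Delta=-0.7919 Bond=167.0057
(2,2): Delta=0.3670 Bond=-45.1892
(3,0): Delta=-1.0000 Bond=204.0865
(3,1): Delta=-1.0000 Bond=204.0865
(3,2): Delta=-0.6642 Bond=149.3655
(3,3): Delta=1.0000 Bond=-204.0865
V0=39.2497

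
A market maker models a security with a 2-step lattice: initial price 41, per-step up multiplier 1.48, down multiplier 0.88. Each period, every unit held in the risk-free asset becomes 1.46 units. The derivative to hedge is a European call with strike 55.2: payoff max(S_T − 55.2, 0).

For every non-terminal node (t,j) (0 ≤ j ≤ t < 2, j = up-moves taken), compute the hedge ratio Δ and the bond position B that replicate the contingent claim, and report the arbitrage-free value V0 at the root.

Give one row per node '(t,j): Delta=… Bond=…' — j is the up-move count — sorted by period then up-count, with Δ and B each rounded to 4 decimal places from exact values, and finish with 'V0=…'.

Risk-neutral probability p* = (R−d)/(u−d) = (1.46−0.88)/(1.48−0.88) = 0.9667.
At expiry t=2: V(2,0)=0.0000, V(2,1)=0.0000, V(2,2)=34.6064
Node (1,0) S=36.0800: V=(p*·0.0000+(1−p*)·0.0000)/1.46=0.0000; Δ=(0.0000−0.0000)/(53.3984−31.7504)=0.0000; B=V−Δ·S=0.0000
Node (1,1) S=60.6800: V=(p*·34.6064+(1−p*)·0.0000)/1.46=22.9129; Δ=(34.6064−0.0000)/(89.8064−53.3984)=0.9505; B=V−Δ·S=-34.7644
Node (0,0) S=41.0000: V=(p*·22.9129+(1−p*)·0.0000)/1.46=15.1707; Δ=(22.9129−0.0000)/(60.6800−36.0800)=0.9314; B=V−Δ·S=-23.0175
Root portfolio cost Δ·41+B reproduces V0=15.1707.

(0,0): Delta=0.9314 Bond=-23.0175
(1,0): Delta=0.0000 Bond=0.0000
(1,1): Delta=0.9505 Bond=-34.7644
V0=15.1707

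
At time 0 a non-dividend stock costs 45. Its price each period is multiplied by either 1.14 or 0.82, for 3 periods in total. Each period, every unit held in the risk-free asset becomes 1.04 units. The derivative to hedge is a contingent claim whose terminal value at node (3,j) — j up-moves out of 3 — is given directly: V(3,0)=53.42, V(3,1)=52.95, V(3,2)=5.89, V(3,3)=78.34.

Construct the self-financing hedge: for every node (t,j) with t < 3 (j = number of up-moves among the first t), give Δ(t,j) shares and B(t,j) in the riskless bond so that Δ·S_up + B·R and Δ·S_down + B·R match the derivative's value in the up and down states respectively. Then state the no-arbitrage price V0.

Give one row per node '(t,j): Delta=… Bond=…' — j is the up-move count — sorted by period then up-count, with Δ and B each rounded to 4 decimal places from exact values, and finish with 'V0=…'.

Risk-neutral probability p* = (R−d)/(u−d) = (1.04−0.82)/(1.14−0.82) = 0.6875.
At expiry t=3: V(3,0)=53.4200, V(3,1)=52.9500, V(3,2)=5.8900, V(3,3)=78.3400
  t=2,j=0: stock 30.2580 → up 34.4941 (V=52.9500), down 24.8116 (V=53.4200). Price 51.0547; hedge Δ=-0.0485, bond B=52.5234.
  t=2,j=1: stock 42.0660 → up 47.9552 (V=5.8900), down 34.4941 (V=52.9500). Price 19.8041; hedge Δ=-3.4960, bond B=166.8666.
  t=2,j=2: stock 58.4820 → up 66.6695 (V=78.3400), down 47.9552 (V=5.8900). Price 53.5571; hedge Δ=3.8714, bond B=-172.8492.
  t=1,j=0: stock 36.9000 → up 42.0660 (V=19.8041), down 30.2580 (V=51.0547). Price 28.4326; hedge Δ=-2.6466, bond B=126.0907.
  t=1,j=1: stock 51.3000 → up 58.4820 (V=53.5571), down 42.0660 (V=19.8041). Price 41.3551; hedge Δ=2.0561, bond B=-64.1231.
  t=0,j=0: stock 45.0000 → up 51.3000 (V=41.3551), down 36.9000 (V=28.4326). Price 35.8815; hedge Δ=0.8974, bond B=-4.5012.
Check: Δ(0,0)·S0 + B(0,0) = 35.8815 = V0.

(0,0): Delta=0.8974 Bond=-4.5012
(1,0): Delta=-2.6466 Bond=126.0907
(1,1): Delta=2.0561 Bond=-64.1231
(2,0): Delta=-0.0485 Bond=52.5234
(2,1): Delta=-3.4960 Bond=166.8666
(2,2): Delta=3.8714 Bond=-172.8492
V0=35.8815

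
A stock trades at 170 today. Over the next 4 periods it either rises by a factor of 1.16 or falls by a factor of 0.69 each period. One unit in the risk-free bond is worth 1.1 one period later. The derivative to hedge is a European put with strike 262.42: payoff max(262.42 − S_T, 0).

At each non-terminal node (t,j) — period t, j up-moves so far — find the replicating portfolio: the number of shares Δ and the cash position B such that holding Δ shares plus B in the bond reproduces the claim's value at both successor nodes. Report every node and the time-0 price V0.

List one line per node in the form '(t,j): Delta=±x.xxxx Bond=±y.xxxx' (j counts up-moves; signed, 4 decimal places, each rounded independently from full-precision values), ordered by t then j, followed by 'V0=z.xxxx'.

(0,0): Delta=-0.7167 Bond=149.0239
(1,0): Delta=-1.0000 Bond=197.1600
(1,1): Delta=-0.6920 Bond=159.0628
(2,0): Delta=-1.0000 Bond=216.8760
(2,1): Delta=-1.0000 Bond=216.8760
(2,2): Delta=-0.6652 Bond=168.8364
(3,0): Delta=-1.0000 Bond=238.5636
(3,1): Delta=-1.0000 Bond=238.5636
(3,2): Delta=-1.0000 Bond=238.5636
(3,3): Delta=-0.6361 Bond=177.9869
V0=27.1887

Since d<R<u, set p* = (R−d)/(u−d) = 0.8723; price each node as the discounted p*-expectation of its children.
Payoff layer (t=4): V(4,0)=223.8859, V(4,1)=197.6380, V(4,2)=153.5112, V(4,3)=79.3269, V(4,4)=0.0000
Node (3,0) S=55.8465: V=(p*·197.6380+(1−p*)·223.8859)/1.1=182.7171; Δ=(197.6380−223.8859)/(64.7820−38.5341)=-1.0000; B=V−Δ·S=238.5636
Node (3,1) S=93.8869: V=(p*·153.5112+(1−p*)·197.6380)/1.1=144.6767; Δ=(153.5112−197.6380)/(108.9088−64.7820)=-1.0000; B=V−Δ·S=238.5636
Node (3,2) S=157.8389: V=(p*·79.3269+(1−p*)·153.5112)/1.1=80.7248; Δ=(79.3269−153.5112)/(183.0931−108.9088)=-1.0000; B=V−Δ·S=238.5636
Node (3,3) S=265.3523: V=(p*·0.0000+(1−p*)·79.3269)/1.1=9.2062; Δ=(0.0000−79.3269)/(307.8087−183.0931)=-0.6361; B=V−Δ·S=177.9869
Node (2,0) S=80.9370: V=(p*·144.6767+(1−p*)·182.7171)/1.1=135.9390; Δ=(144.6767−182.7171)/(93.8869−55.8465)=-1.0000; B=V−Δ·S=216.8760
Node (2,1) S=136.0680: V=(p*·80.7248+(1−p*)·144.6767)/1.1=80.8080; Δ=(80.7248−144.6767)/(157.8389−93.8869)=-1.0000; B=V−Δ·S=216.8760
Node (2,2) S=228.7520: V=(p*·9.2062+(1−p*)·80.7248)/1.1=16.6693; Δ=(9.2062−80.7248)/(265.3523−157.8389)=-0.6652; B=V−Δ·S=168.8364
Node (1,0) S=117.3000: V=(p*·80.8080+(1−p*)·135.9390)/1.1=79.8600; Δ=(80.8080−135.9390)/(136.0680−80.9370)=-1.0000; B=V−Δ·S=197.1600
Node (1,1) S=197.2000: V=(p*·16.6693+(1−p*)·80.8080)/1.1=22.5975; Δ=(16.6693−80.8080)/(228.7520−136.0680)=-0.6920; B=V−Δ·S=159.0628
Node (0,0) S=170.0000: V=(p*·22.5975+(1−p*)·79.8600)/1.1=27.1887; Δ=(22.5975−79.8600)/(197.2000−117.3000)=-0.7167; B=V−Δ·S=149.0239
The time-0 hedge costs 27.1887, which is the no-arbitrage price.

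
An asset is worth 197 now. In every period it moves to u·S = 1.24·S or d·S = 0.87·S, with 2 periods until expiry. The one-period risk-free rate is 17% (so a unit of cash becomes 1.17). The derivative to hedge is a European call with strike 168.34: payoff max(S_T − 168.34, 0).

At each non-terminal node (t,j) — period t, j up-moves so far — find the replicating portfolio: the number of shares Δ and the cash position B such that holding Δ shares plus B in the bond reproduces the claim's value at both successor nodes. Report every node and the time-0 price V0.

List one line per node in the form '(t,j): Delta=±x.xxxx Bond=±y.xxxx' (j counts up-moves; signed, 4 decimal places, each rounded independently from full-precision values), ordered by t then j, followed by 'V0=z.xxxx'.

The replicating-portfolio and risk-neutral prices coincide; use p* = (1.17−0.87)/(1.24−0.87) = 0.8108 for the latter.
At expiry t=2: V(2,0)=0.0000, V(2,1)=44.1836, V(2,2)=134.5672
(1,0): S=171.3900. Δ = (V_up−V_dn)/(S_up−S_dn) = (44.1836−0.0000)/(212.5236−149.1093) = 0.6967. V = [p*·44.1836 + (1−p*)·0.0000]/1.17 = 30.6193. B = V − Δ·S = -88.7959.
(1,1): S=244.2800. Δ = (V_up−V_dn)/(S_up−S_dn) = (134.5672−44.1836)/(302.9072−212.5236) = 1.0000. V = [p*·134.5672 + (1−p*)·44.1836]/1.17 = 100.3997. B = V − Δ·S = -143.8803.
(0,0): S=197.0000. Δ = (V_up−V_dn)/(S_up−S_dn) = (100.3997−30.6193)/(244.2800−171.3900) = 0.9573. V = [p*·100.3997 + (1−p*)·30.6193]/1.17 = 74.5282. B = V − Δ·S = -114.0675.
Root portfolio cost Δ·197+B reproduces V0=74.5282.

(0,0): Delta=0.9573 Bond=-114.0675
(1,0): Delta=0.6967 Bond=-88.7959
(1,1): Delta=1.0000 Bond=-143.8803
V0=74.5282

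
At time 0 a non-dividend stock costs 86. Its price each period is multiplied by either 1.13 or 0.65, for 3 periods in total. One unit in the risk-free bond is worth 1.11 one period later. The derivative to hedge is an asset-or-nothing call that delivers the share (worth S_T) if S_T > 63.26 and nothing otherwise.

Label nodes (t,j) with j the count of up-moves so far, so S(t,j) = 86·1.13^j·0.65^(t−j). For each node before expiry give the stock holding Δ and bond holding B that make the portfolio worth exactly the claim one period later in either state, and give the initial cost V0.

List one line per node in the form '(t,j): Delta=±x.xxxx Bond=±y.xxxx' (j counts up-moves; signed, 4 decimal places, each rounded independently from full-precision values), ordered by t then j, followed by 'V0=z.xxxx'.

(0,0): Delta=1.0639 Bond=-5.6443
(1,0): Delta=2.2967 Bond=-75.1816
(1,1): Delta=1.0330 Bond=-3.2688
(2,0): Delta=0.0000 Bond=0.0000
(2,1): Delta=2.3542 Bond=-87.0799
(2,2): Delta=1.0000 Bond=0.0000
V0=85.8489

The replicating-portfolio and risk-neutral prices coincide; use p* = (1.11−0.65)/(1.13−0.65) = 0.9583 for the latter.
Terminal values V(3,·): V(3,0)=0.0000, V(3,1)=0.0000, V(3,2)=71.3787, V(3,3)=124.0891
(2,0): S=36.3350. Δ = (V_up−V_dn)/(S_up−S_dn) = (0.0000−0.0000)/(41.0585−23.6178) = 0.0000. V = [p*·0.0000 + (1−p*)·0.0000]/1.11 = 0.0000. B = V − Δ·S = 0.0000.
(2,1): S=63.1670. Δ = (V_up−V_dn)/(S_up−S_dn) = (71.3787−0.0000)/(71.3787−41.0585) = 2.3542. V = [p*·71.3787 + (1−p*)·0.0000]/1.11 = 61.6258. B = V − Δ·S = -87.0799.
(2,2): S=109.8134. Δ = (V_up−V_dn)/(S_up−S_dn) = (124.0891−71.3787)/(124.0891−71.3787) = 1.0000. V = [p*·124.0891 + (1−p*)·71.3787]/1.11 = 109.8134. B = V − Δ·S = 0.0000.
(1,0): S=55.9000. Δ = (V_up−V_dn)/(S_up−S_dn) = (61.6258−0.0000)/(63.1670−36.3350) = 2.2967. V = [p*·61.6258 + (1−p*)·0.0000]/1.11 = 53.2054. B = V − Δ·S = -75.1816.
(1,1): S=97.1800. Δ = (V_up−V_dn)/(S_up−S_dn) = (109.8134−61.6258)/(109.8134−63.1670) = 1.0330. V = [p*·109.8134 + (1−p*)·61.6258]/1.11 = 97.1221. B = V − Δ·S = -3.2688.
(0,0): S=86.0000. Δ = (V_up−V_dn)/(S_up−S_dn) = (97.1221−53.2054)/(97.1800−55.9000) = 1.0639. V = [p*·97.1221 + (1−p*)·53.2054]/1.11 = 85.8489. B = V − Δ·S = -5.6443.
The time-0 hedge costs 85.8489, which is the no-arbitrage price.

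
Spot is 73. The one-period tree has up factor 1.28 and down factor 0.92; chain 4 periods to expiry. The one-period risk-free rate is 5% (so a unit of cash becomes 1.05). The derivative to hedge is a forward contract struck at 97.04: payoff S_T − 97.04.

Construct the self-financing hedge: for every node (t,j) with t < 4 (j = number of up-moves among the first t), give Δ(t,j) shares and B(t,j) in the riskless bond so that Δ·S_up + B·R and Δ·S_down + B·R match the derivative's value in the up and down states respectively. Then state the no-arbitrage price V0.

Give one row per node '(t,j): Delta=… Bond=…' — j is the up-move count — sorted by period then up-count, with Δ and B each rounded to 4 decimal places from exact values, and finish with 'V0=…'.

(0,0): Delta=1.0000 Bond=-79.8350
(1,0): Delta=1.0000 Bond=-83.8268
(1,1): Delta=1.0000 Bond=-83.8268
(2,0): Delta=1.0000 Bond=-88.0181
(2,1): Delta=1.0000 Bond=-88.0181
(2,2): Delta=1.0000 Bond=-88.0181
(3,0): Delta=1.0000 Bond=-92.4190
(3,1): Delta=1.0000 Bond=-92.4190
(3,2): Delta=1.0000 Bond=-92.4190
(3,3): Delta=1.0000 Bond=-92.4190
V0=-6.8350

Risk-neutral probability p* = (R−d)/(u−d) = (1.05−0.92)/(1.28−0.92) = 0.3611.
At expiry t=4: V(4,0)=-44.7433, V(4,1)=-24.2794, V(4,2)=4.1921, V(4,3)=43.8047, V(4,4)=98.9179
Node (3,0) S=56.8442: V=(p*·-24.2794+(1−p*)·-44.7433)/1.05=-35.5748; Δ=(-24.2794−-44.7433)/(72.7606−52.2967)=1.0000; B=V−Δ·S=-92.4190
Node (3,1) S=79.0876: V=(p*·4.1921+(1−p*)·-24.2794)/1.05=-13.3314; Δ=(4.1921−-24.2794)/(101.2321−72.7606)=1.0000; B=V−Δ·S=-92.4190
Node (3,2) S=110.0349: V=(p*·43.8047+(1−p*)·4.1921)/1.05=17.6159; Δ=(43.8047−4.1921)/(140.8447−101.2321)=1.0000; B=V−Δ·S=-92.4190
Node (3,3) S=153.0921: V=(p*·98.9179+(1−p*)·43.8047)/1.05=60.6730; Δ=(98.9179−43.8047)/(195.9579−140.8447)=1.0000; B=V−Δ·S=-92.4190
Node (2,0) S=61.7872: V=(p*·-13.3314+(1−p*)·-35.5748)/1.05=-26.2309; Δ=(-13.3314−-35.5748)/(79.0876−56.8442)=1.0000; B=V−Δ·S=-88.0181
Node (2,1) S=85.9648: V=(p*·17.6159+(1−p*)·-13.3314)/1.05=-2.0533; Δ=(17.6159−-13.3314)/(110.0349−79.0876)=1.0000; B=V−Δ·S=-88.0181
Node (2,2) S=119.6032: V=(p*·60.6730+(1−p*)·17.6159)/1.05=31.5851; Δ=(60.6730−17.6159)/(153.0921−110.0349)=1.0000; B=V−Δ·S=-88.0181
Node (1,0) S=67.1600: V=(p*·-2.0533+(1−p*)·-26.2309)/1.05=-16.6668; Δ=(-2.0533−-26.2309)/(85.9648−61.7872)=1.0000; B=V−Δ·S=-83.8268
Node (1,1) S=93.4400: V=(p*·31.5851+(1−p*)·-2.0533)/1.05=9.6132; Δ=(31.5851−-2.0533)/(119.6032−85.9648)=1.0000; B=V−Δ·S=-83.8268
Node (0,0) S=73.0000: V=(p*·9.6132+(1−p*)·-16.6668)/1.05=-6.8350; Δ=(9.6132−-16.6668)/(93.4400−67.1600)=1.0000; B=V−Δ·S=-79.8350
Check: Δ(0,0)·S0 + B(0,0) = -6.8350 = V0.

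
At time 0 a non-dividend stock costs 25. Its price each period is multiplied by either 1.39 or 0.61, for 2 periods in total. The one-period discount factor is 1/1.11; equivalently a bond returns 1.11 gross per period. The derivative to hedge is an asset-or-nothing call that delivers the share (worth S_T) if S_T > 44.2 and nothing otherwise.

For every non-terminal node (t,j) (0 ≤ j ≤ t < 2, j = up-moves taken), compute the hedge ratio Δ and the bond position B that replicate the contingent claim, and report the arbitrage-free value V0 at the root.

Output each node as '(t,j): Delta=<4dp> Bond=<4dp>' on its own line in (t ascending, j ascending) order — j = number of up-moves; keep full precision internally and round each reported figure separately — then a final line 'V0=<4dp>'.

(0,0): Delta=1.4305 Bond=-19.6532
(1,0): Delta=0.0000 Bond=0.0000
(1,1): Delta=1.7821 Bond=-34.0316
V0=16.1092

The replicating-portfolio and risk-neutral prices coincide; use p* = (1.11−0.61)/(1.39−0.61) = 0.6410 for the latter.
At expiry t=2: V(2,0)=0.0000, V(2,1)=0.0000, V(2,2)=48.3025
Node (1,0) S=15.2500: V=(p*·0.0000+(1−p*)·0.0000)/1.11=0.0000; Δ=(0.0000−0.0000)/(21.1975−9.3025)=0.0000; B=V−Δ·S=0.0000
Node (1,1) S=34.7500: V=(p*·48.3025+(1−p*)·0.0000)/1.11=27.8947; Δ=(48.3025−0.0000)/(48.3025−21.1975)=1.7821; B=V−Δ·S=-34.0316
Node (0,0) S=25.0000: V=(p*·27.8947+(1−p*)·0.0000)/1.11=16.1092; Δ=(27.8947−0.0000)/(34.7500−15.2500)=1.4305; B=V−Δ·S=-19.6532
Check: Δ(0,0)·S0 + B(0,0) = 16.1092 = V0.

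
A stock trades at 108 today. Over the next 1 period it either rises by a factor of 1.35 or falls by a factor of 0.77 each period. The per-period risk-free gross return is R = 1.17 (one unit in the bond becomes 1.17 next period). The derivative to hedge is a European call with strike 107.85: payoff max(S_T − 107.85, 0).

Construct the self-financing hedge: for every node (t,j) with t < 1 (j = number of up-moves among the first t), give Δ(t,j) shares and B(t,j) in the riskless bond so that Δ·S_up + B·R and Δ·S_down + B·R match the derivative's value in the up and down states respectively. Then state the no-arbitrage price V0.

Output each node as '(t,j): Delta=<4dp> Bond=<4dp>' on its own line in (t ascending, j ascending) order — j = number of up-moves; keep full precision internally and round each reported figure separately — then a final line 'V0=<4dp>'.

(0,0): Delta=0.6058 Bond=-43.0615
V0=22.3696

Since d<R<u, set p* = (R−d)/(u−d) = 0.6897; price each node as the discounted p*-expectation of its children.
At expiry t=1: V(1,0)=0.0000, V(1,1)=37.9500
Node (0,0) S=108.0000: V=(p*·37.9500+(1−p*)·0.0000)/1.17=22.3696; Δ=(37.9500−0.0000)/(145.8000−83.1600)=0.6058; B=V−Δ·S=-43.0615
Each (Δ,B) replicates both successor values, so the strategy is self-financing and V0 is arbitrage-free.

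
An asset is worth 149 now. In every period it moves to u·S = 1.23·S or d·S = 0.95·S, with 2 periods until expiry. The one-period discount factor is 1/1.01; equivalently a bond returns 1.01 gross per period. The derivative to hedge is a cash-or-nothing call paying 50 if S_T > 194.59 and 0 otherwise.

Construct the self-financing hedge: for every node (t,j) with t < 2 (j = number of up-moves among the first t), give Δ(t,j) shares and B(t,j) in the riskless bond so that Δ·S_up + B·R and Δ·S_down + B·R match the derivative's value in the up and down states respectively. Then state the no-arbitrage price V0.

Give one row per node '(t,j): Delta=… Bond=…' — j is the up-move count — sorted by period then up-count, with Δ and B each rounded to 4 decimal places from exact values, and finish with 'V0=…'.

(0,0): Delta=0.2543 Bond=-35.6358
(1,0): Delta=0.0000 Bond=0.0000
(1,1): Delta=0.9744 Bond=-167.9632
V0=2.2507

Under the risk-neutral measure, an up-move has probability p* = (R−d)/(u−d) = 0.2143 and values discount at R = 1.01.
Terminal values V(2,·): V(2,0)=0.0000, V(2,1)=0.0000, V(2,2)=50.0000
  t=1,j=0: stock 141.5500 → up 174.1065 (V=0.0000), down 134.4725 (V=0.0000). Price 0.0000; hedge Δ=0.0000, bond B=0.0000.
  t=1,j=1: stock 183.2700 → up 225.4221 (V=50.0000), down 174.1065 (V=0.0000). Price 10.6082; hedge Δ=0.9744, bond B=-167.9632.
  t=0,j=0: stock 149.0000 → up 183.2700 (V=10.6082), down 141.5500 (V=0.0000). Price 2.2507; hedge Δ=0.2543, bond B=-35.6358.
Self-financing check: at every node Δ·S+B equals the discounted successor values.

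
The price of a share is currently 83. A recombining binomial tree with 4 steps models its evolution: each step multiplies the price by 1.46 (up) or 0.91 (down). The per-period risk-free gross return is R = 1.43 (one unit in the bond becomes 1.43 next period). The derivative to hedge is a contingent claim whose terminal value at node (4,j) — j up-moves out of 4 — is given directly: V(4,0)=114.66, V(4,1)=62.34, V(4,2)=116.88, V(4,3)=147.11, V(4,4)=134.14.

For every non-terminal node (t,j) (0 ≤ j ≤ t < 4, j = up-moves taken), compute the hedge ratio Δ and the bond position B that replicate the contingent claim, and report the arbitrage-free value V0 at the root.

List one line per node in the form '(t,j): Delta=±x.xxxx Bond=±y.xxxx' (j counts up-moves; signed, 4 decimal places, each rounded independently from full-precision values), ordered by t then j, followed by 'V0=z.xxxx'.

Risk-neutral probability p* = (R−d)/(u−d) = (1.43−0.91)/(1.46−0.91) = 0.9455.
Payoff layer (t=4): V(4,0)=114.6600, V(4,1)=62.3400, V(4,2)=116.8800, V(4,3)=147.1100, V(4,4)=134.1400
(3,0): S=62.5464. Δ = (V_up−V_dn)/(S_up−S_dn) = (62.3400−114.6600)/(91.3177−56.9172) = -1.5209. V = [p*·62.3400 + (1−p*)·114.6600]/1.43 = 45.5901. B = V − Δ·S = 140.7174.
(3,1): S=100.3492. Δ = (V_up−V_dn)/(S_up−S_dn) = (116.8800−62.3400)/(146.5098−91.3177) = 0.9882. V = [p*·116.8800 + (1−p*)·62.3400]/1.43 = 79.6539. B = V − Δ·S = -19.5097.
(3,2): S=160.9997. Δ = (V_up−V_dn)/(S_up−S_dn) = (147.1100−116.8800)/(235.0596−146.5098) = 0.3414. V = [p*·147.1100 + (1−p*)·116.8800]/1.43 = 101.7210. B = V − Δ·S = 46.7574.
(3,3): S=258.3073. Δ = (V_up−V_dn)/(S_up−S_dn) = (134.1400−147.1100)/(377.1286−235.0596) = -0.0913. V = [p*·134.1400 + (1−p*)·147.1100]/1.43 = 94.2989. B = V − Δ·S = 117.8807.
(2,0): S=68.7323. Δ = (V_up−V_dn)/(S_up−S_dn) = (79.6539−45.5901)/(100.3492−62.5464) = 0.9011. V = [p*·79.6539 + (1−p*)·45.5901]/1.43 = 54.4027. B = V − Δ·S = -7.5315.
(2,1): S=110.2738. Δ = (V_up−V_dn)/(S_up−S_dn) = (101.7210−79.6539)/(160.9997−100.3492) = 0.3638. V = [p*·101.7210 + (1−p*)·79.6539]/1.43 = 70.2919. B = V − Δ·S = 30.1698.
(2,2): S=176.9228. Δ = (V_up−V_dn)/(S_up−S_dn) = (94.2989−101.7210)/(258.3073−160.9997) = -0.0763. V = [p*·94.2989 + (1−p*)·101.7210]/1.43 = 66.2264. B = V − Δ·S = 79.7212.
(1,0): S=75.5300. Δ = (V_up−V_dn)/(S_up−S_dn) = (70.2919−54.4027)/(110.2738−68.7323) = 0.3825. V = [p*·70.2919 + (1−p*)·54.4027]/1.43 = 48.5491. B = V − Δ·S = 19.6597.
(1,1): S=121.1800. Δ = (V_up−V_dn)/(S_up−S_dn) = (66.2264−70.2919)/(176.9228−110.2738) = -0.0610. V = [p*·66.2264 + (1−p*)·70.2919]/1.43 = 46.4672. B = V − Δ·S = 53.8590.
(0,0): S=83.0000. Δ = (V_up−V_dn)/(S_up−S_dn) = (46.4672−48.5491)/(121.1800−75.5300) = -0.0456. V = [p*·46.4672 + (1−p*)·48.5491]/1.43 = 32.5740. B = V − Δ·S = 36.3592.
Root portfolio cost Δ·83+B reproduces V0=32.5740.

(0,0): Delta=-0.0456 Bond=36.3592
(1,0): Delta=0.3825 Bond=19.6597
(1,1): Delta=-0.0610 Bond=53.8590
(2,0): Delta=0.9011 Bond=-7.5315
(2,1): Delta=0.3638 Bond=30.1698
(2,2): Delta=-0.0763 Bond=79.7212
(3,0): Delta=-1.5209 Bond=140.7174
(3,1): Delta=0.9882 Bond=-19.5097
(3,2): Delta=0.3414 Bond=46.7574
(3,3): Delta=-0.0913 Bond=117.8807
V0=32.5740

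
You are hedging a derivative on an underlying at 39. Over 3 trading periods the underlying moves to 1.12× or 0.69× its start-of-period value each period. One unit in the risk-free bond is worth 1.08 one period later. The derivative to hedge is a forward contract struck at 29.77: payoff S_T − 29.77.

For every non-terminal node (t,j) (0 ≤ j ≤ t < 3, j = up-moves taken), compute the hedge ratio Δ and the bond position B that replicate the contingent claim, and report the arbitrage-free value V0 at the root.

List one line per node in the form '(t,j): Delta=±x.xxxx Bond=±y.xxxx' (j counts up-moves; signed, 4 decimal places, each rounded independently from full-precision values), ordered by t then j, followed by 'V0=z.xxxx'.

The replicating-portfolio and risk-neutral prices coincide; use p* = (1.08−0.69)/(1.12−0.69) = 0.9070 for the latter.
At expiry t=3: V(3,0)=-16.9581, V(3,1)=-8.9740, V(3,2)=3.9859, V(3,3)=25.0222
  t=2,j=0: stock 18.5679 → up 20.7960 (V=-8.9740), down 12.8119 (V=-16.9581). Price -8.9969; hedge Δ=1.0000, bond B=-27.5648.
  t=2,j=1: stock 30.1392 → up 33.7559 (V=3.9859), down 20.7960 (V=-8.9740). Price 2.5744; hedge Δ=1.0000, bond B=-27.5648.
  t=2,j=2: stock 48.9216 → up 54.7922 (V=25.0222), down 33.7559 (V=3.9859). Price 21.3568; hedge Δ=1.0000, bond B=-27.5648.
  t=1,j=0: stock 26.9100 → up 30.1392 (V=2.5744), down 18.5679 (V=-8.9969). Price 1.3870; hedge Δ=1.0000, bond B=-25.5230.
  t=1,j=1: stock 43.6800 → up 48.9216 (V=21.3568), down 30.1392 (V=2.5744). Price 18.1570; hedge Δ=1.0000, bond B=-25.5230.
  t=0,j=0: stock 39.0000 → up 43.6800 (V=18.1570), down 26.9100 (V=1.3870). Price 15.3676; hedge Δ=1.0000, bond B=-23.6324.
Root portfolio cost Δ·39+B reproduces V0=15.3676.

(0,0): Delta=1.0000 Bond=-23.6324
(1,0): Delta=1.0000 Bond=-25.5230
(1,1): Delta=1.0000 Bond=-25.5230
(2,0): Delta=1.0000 Bond=-27.5648
(2,1): Delta=1.0000 Bond=-27.5648
(2,2): Delta=1.0000 Bond=-27.5648
V0=15.3676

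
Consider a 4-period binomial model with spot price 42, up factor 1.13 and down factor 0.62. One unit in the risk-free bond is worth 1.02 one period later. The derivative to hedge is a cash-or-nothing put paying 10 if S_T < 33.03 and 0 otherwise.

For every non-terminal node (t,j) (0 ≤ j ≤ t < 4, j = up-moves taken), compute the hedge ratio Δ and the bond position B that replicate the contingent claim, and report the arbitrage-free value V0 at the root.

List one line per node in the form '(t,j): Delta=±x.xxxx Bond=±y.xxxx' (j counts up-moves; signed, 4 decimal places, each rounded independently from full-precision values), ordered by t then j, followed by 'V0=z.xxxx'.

Under the risk-neutral measure, an up-move has probability p* = (R−d)/(u−d) = 0.7843 and values discount at R = 1.02.
Terminal payoffs: V(4,0)=10.0000, V(4,1)=10.0000, V(4,2)=10.0000, V(4,3)=0.0000, V(4,4)=0.0000
(3,0): S=10.0098. Δ = (V_up−V_dn)/(S_up−S_dn) = (10.0000−10.0000)/(11.3110−6.2061) = 0.0000. V = [p*·10.0000 + (1−p*)·10.0000]/1.02 = 9.8039. B = V − Δ·S = 9.8039.
(3,1): S=18.2436. Δ = (V_up−V_dn)/(S_up−S_dn) = (10.0000−10.0000)/(20.6153−11.3110) = 0.0000. V = [p*·10.0000 + (1−p*)·10.0000]/1.02 = 9.8039. B = V − Δ·S = 9.8039.
(3,2): S=33.2505. Δ = (V_up−V_dn)/(S_up−S_dn) = (0.0000−10.0000)/(37.5730−20.6153) = -0.5897. V = [p*·0.0000 + (1−p*)·10.0000]/1.02 = 2.1146. B = V − Δ·S = 21.7224.
(3,3): S=60.6017. Δ = (V_up−V_dn)/(S_up−S_dn) = (0.0000−0.0000)/(68.4799−37.5730) = 0.0000. V = [p*·0.0000 + (1−p*)·0.0000]/1.02 = 0.0000. B = V − Δ·S = 0.0000.
(2,0): S=16.1448. Δ = (V_up−V_dn)/(S_up−S_dn) = (9.8039−9.8039)/(18.2436−10.0098) = 0.0000. V = [p*·9.8039 + (1−p*)·9.8039]/1.02 = 9.6117. B = V − Δ·S = 9.6117.
(2,1): S=29.4252. Δ = (V_up−V_dn)/(S_up−S_dn) = (2.1146−9.8039)/(33.2505−18.2436) = -0.5124. V = [p*·2.1146 + (1−p*)·9.8039]/1.02 = 3.6991. B = V − Δ·S = 18.7762.
(2,2): S=53.6298. Δ = (V_up−V_dn)/(S_up−S_dn) = (0.0000−2.1146)/(60.6017−33.2505) = -0.0773. V = [p*·0.0000 + (1−p*)·2.1146]/1.02 = 0.4471. B = V − Δ·S = 4.5934.
(1,0): S=26.0400. Δ = (V_up−V_dn)/(S_up−S_dn) = (3.6991−9.6117)/(29.4252−16.1448) = -0.4452. V = [p*·3.6991 + (1−p*)·9.6117]/1.02 = 4.8768. B = V − Δ·S = 16.4702.
(1,1): S=47.4600. Δ = (V_up−V_dn)/(S_up−S_dn) = (0.4471−3.6991)/(53.6298−29.4252) = -0.1344. V = [p*·0.4471 + (1−p*)·3.6991]/1.02 = 1.1260. B = V − Δ·S = 7.5024.
(0,0): S=42.0000. Δ = (V_up−V_dn)/(S_up−S_dn) = (1.1260−4.8768)/(47.4600−26.0400) = -0.1751. V = [p*·1.1260 + (1−p*)·4.8768]/1.02 = 1.8971. B = V − Δ·S = 9.2516.
Root portfolio cost Δ·42+B reproduces V0=1.8971.

(0,0): Delta=-0.1751 Bond=9.2516
(1,0): Delta=-0.4452 Bond=16.4702
(1,1): Delta=-0.1344 Bond=7.5024
(2,0): Delta=0.0000 Bond=9.6117
(2,1): Delta=-0.5124 Bond=18.7762
(2,2): Delta=-0.0773 Bond=4.5934
(3,0): Delta=0.0000 Bond=9.8039
(3,1): Delta=0.0000 Bond=9.8039
(3,2): Delta=-0.5897 Bond=21.7224
(3,3): Delta=0.0000 Bond=0.0000
V0=1.8971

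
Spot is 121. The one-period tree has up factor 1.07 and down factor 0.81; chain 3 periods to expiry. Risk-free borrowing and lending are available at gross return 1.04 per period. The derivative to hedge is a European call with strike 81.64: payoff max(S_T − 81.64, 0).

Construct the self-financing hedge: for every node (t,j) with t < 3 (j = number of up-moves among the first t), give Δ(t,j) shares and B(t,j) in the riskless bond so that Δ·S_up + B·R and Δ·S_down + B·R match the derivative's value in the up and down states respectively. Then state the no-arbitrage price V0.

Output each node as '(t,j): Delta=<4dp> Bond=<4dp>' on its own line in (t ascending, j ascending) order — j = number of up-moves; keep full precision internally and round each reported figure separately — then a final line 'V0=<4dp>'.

(0,0): Delta=0.9932 Bond=-71.7333
(1,0): Delta=0.9245 Bond=-67.8699
(1,1): Delta=1.0000 Bond=-75.4808
(2,0): Delta=0.1601 Bond=-9.9011
(2,1): Delta=1.0000 Bond=-78.5000
(2,2): Delta=1.0000 Bond=-78.5000
V0=48.4460

Under the risk-neutral measure, an up-move has probability p* = (R−d)/(u−d) = 0.8846 and values discount at R = 1.04.
Terminal values V(3,·): V(3,0)=0.0000, V(3,1)=3.3053, V(3,2)=30.5716, V(3,3)=66.5902
(2,0): S=79.3881. Δ = (V_up−V_dn)/(S_up−S_dn) = (3.3053−0.0000)/(84.9453−64.3044) = 0.1601. V = [p*·3.3053 + (1−p*)·0.0000]/1.04 = 2.8114. B = V − Δ·S = -9.9011.
(2,1): S=104.8707. Δ = (V_up−V_dn)/(S_up−S_dn) = (30.5716−3.3053)/(112.2116−84.9453) = 1.0000. V = [p*·30.5716 + (1−p*)·3.3053]/1.04 = 26.3707. B = V − Δ·S = -78.5000.
(2,2): S=138.5329. Δ = (V_up−V_dn)/(S_up−S_dn) = (66.5902−30.5716)/(148.2302−112.2116) = 1.0000. V = [p*·66.5902 + (1−p*)·30.5716]/1.04 = 60.0329. B = V − Δ·S = -78.5000.
(1,0): S=98.0100. Δ = (V_up−V_dn)/(S_up−S_dn) = (26.3707−2.8114)/(104.8707−79.3881) = 0.9245. V = [p*·26.3707 + (1−p*)·2.8114]/1.04 = 22.7426. B = V − Δ·S = -67.8699.
(1,1): S=129.4700. Δ = (V_up−V_dn)/(S_up−S_dn) = (60.0329−26.3707)/(138.5329−104.8707) = 1.0000. V = [p*·60.0329 + (1−p*)·26.3707]/1.04 = 53.9892. B = V − Δ·S = -75.4808.
(0,0): S=121.0000. Δ = (V_up−V_dn)/(S_up−S_dn) = (53.9892−22.7426)/(129.4700−98.0100) = 0.9932. V = [p*·53.9892 + (1−p*)·22.7426]/1.04 = 48.4460. B = V − Δ·S = -71.7333.
Root portfolio cost Δ·121+B reproduces V0=48.4460.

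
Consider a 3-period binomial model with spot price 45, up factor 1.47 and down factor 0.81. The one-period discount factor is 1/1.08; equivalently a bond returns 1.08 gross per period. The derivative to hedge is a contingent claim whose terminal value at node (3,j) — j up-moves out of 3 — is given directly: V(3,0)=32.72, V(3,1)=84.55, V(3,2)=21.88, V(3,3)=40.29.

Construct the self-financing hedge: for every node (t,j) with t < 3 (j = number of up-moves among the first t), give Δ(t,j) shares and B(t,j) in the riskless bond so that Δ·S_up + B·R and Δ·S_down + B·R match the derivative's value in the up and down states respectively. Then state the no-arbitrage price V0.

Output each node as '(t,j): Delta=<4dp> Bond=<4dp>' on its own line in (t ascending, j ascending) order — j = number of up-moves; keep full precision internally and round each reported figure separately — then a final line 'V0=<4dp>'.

The replicating-portfolio and risk-neutral prices coincide; use p* = (1.08−0.81)/(1.47−0.81) = 0.4091 for the latter.
Payoff layer (t=3): V(3,0)=32.7200, V(3,1)=84.5500, V(3,2)=21.8800, V(3,3)=40.2900
(2,0): S=29.5245. Δ = (V_up−V_dn)/(S_up−S_dn) = (84.5500−32.7200)/(43.4010−23.9148) = 2.6598. V = [p*·84.5500 + (1−p*)·32.7200]/1.08 = 49.9289. B = V − Δ·S = -28.6014.
(2,1): S=53.5815. Δ = (V_up−V_dn)/(S_up−S_dn) = (21.8800−84.5500)/(78.7648−43.4010) = -1.7722. V = [p*·21.8800 + (1−p*)·84.5500]/1.08 = 54.5484. B = V − Δ·S = 149.5029.
(2,2): S=97.2405. Δ = (V_up−V_dn)/(S_up−S_dn) = (40.2900−21.8800)/(142.9435−78.7648) = 0.2869. V = [p*·40.2900 + (1−p*)·21.8800]/1.08 = 27.2327. B = V − Δ·S = -0.6612.
(1,0): S=36.4500. Δ = (V_up−V_dn)/(S_up−S_dn) = (54.5484−49.9289)/(53.5815−29.5245) = 0.1920. V = [p*·54.5484 + (1−p*)·49.9289]/1.08 = 47.9803. B = V − Δ·S = 40.9810.
(1,1): S=66.1500. Δ = (V_up−V_dn)/(S_up−S_dn) = (27.2327−54.5484)/(97.2405−53.5815) = -0.6257. V = [p*·27.2327 + (1−p*)·54.5484]/1.08 = 40.1609. B = V − Δ·S = 81.5483.
(0,0): S=45.0000. Δ = (V_up−V_dn)/(S_up−S_dn) = (40.1609−47.9803)/(66.1500−36.4500) = -0.2633. V = [p*·40.1609 + (1−p*)·47.9803]/1.08 = 41.4643. B = V − Δ·S = 53.3118.
Self-financing check: at every node Δ·S+B equals the discounted successor values.

(0,0): Delta=-0.2633 Bond=53.3118
(1,0): Delta=0.1920 Bond=40.9810
(1,1): Delta=-0.6257 Bond=81.5483
(2,0): Delta=2.6598 Bond=-28.6014
(2,1): Delta=-1.7722 Bond=149.5029
(2,2): Delta=0.2869 Bond=-0.6612
V0=41.4643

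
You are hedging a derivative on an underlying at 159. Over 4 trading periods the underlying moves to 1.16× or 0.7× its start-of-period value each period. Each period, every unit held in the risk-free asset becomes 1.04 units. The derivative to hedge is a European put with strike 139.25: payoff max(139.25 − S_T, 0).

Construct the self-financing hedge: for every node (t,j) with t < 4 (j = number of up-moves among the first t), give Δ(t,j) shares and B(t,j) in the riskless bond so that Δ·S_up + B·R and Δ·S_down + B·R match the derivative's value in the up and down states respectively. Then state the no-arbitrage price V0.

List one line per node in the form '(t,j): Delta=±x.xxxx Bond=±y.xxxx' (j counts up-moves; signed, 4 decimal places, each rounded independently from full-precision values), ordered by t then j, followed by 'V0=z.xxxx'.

Since d<R<u, set p* = (R−d)/(u−d) = 0.7391; price each node as the discounted p*-expectation of its children.
Terminal payoffs: V(4,0)=101.0741, V(4,1)=75.9871, V(4,2)=34.4143, V(4,3)=0.0000, V(4,4)=0.0000
Node (3,0) S=54.5370: V=(p*·75.9871+(1−p*)·101.0741)/1.04=79.3572; Δ=(75.9871−101.0741)/(63.2629−38.1759)=-1.0000; B=V−Δ·S=133.8942
Node (3,1) S=90.3756: V=(p*·34.4143+(1−p*)·75.9871)/1.04=43.5186; Δ=(34.4143−75.9871)/(104.8357−63.2629)=-1.0000; B=V−Δ·S=133.8942
Node (3,2) S=149.7653: V=(p*·0.0000+(1−p*)·34.4143)/1.04=8.6324; Δ=(0.0000−34.4143)/(173.7277−104.8357)=-0.4995; B=V−Δ·S=83.4461
Node (3,3) S=248.1825: V=(p*·0.0000+(1−p*)·0.0000)/1.04=0.0000; Δ=(0.0000−0.0000)/(287.8917−173.7277)=0.0000; B=V−Δ·S=0.0000
Node (2,0) S=77.9100: V=(p*·43.5186+(1−p*)·79.3572)/1.04=50.8345; Δ=(43.5186−79.3572)/(90.3756−54.5370)=-1.0000; B=V−Δ·S=128.7445
Node (2,1) S=129.1080: V=(p*·8.6324+(1−p*)·43.5186)/1.04=17.0511; Δ=(8.6324−43.5186)/(149.7653−90.3756)=-0.5874; B=V−Δ·S=92.8908
Node (2,2) S=213.9504: V=(p*·0.0000+(1−p*)·8.6324)/1.04=2.1653; Δ=(0.0000−8.6324)/(248.1825−149.7653)=-0.0877; B=V−Δ·S=20.9313
Node (1,0) S=111.3000: V=(p*·17.0511+(1−p*)·50.8345)/1.04=24.8694; Δ=(17.0511−50.8345)/(129.1080−77.9100)=-0.6599; B=V−Δ·S=98.3115
Node (1,1) S=184.4400: V=(p*·2.1653+(1−p*)·17.0511)/1.04=5.8159; Δ=(2.1653−17.0511)/(213.9504−129.1080)=-0.1755; B=V−Δ·S=38.1763
Node (0,0) S=159.0000: V=(p*·5.8159+(1−p*)·24.8694)/1.04=10.3715; Δ=(5.8159−24.8694)/(184.4400−111.3000)=-0.2605; B=V−Δ·S=51.7920
The time-0 hedge costs 10.3715, which is the no-arbitrage price.

(0,0): Delta=-0.2605 Bond=51.7920
(1,0): Delta=-0.6599 Bond=98.3115
(1,1): Delta=-0.1755 Bond=38.1763
(2,0): Delta=-1.0000 Bond=128.7445
(2,1): Delta=-0.5874 Bond=92.8908
(2,2): Delta=-0.0877 Bond=20.9313
(3,0): Delta=-1.0000 Bond=133.8942
(3,1): Delta=-1.0000 Bond=133.8942
(3,2): Delta=-0.4995 Bond=83.4461
(3,3): Delta=0.0000 Bond=0.0000
V0=10.3715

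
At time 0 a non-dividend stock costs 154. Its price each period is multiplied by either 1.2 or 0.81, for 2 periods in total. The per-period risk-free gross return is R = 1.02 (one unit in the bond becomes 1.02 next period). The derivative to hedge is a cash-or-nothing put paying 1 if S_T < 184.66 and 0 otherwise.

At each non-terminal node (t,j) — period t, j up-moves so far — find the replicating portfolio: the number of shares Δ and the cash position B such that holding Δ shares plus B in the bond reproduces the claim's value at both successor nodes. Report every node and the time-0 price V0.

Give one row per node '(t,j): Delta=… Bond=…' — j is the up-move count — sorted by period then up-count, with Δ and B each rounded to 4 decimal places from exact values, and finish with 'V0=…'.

No-arbitrage ⇒ martingale measure with p* = (R−d)/(u−d) = 0.5385.
Terminal payoffs: V(2,0)=1.0000, V(2,1)=1.0000, V(2,2)=0.0000
  t=1,j=0: stock 124.7400 → up 149.6880 (V=1.0000), down 101.0394 (V=1.0000). Price 0.9804; hedge Δ=0.0000, bond B=0.9804.
  t=1,j=1: stock 184.8000 → up 221.7600 (V=0.0000), down 149.6880 (V=1.0000). Price 0.4525; hedge Δ=-0.0139, bond B=3.0166.
  t=0,j=0: stock 154.0000 → up 184.8000 (V=0.4525), down 124.7400 (V=0.9804). Price 0.6825; hedge Δ=-0.0088, bond B=2.0361.
The time-0 hedge costs 0.6825, which is the no-arbitrage price.

(0,0): Delta=-0.0088 Bond=2.0361
(1,0): Delta=0.0000 Bond=0.9804
(1,1): Delta=-0.0139 Bond=3.0166
V0=0.6825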